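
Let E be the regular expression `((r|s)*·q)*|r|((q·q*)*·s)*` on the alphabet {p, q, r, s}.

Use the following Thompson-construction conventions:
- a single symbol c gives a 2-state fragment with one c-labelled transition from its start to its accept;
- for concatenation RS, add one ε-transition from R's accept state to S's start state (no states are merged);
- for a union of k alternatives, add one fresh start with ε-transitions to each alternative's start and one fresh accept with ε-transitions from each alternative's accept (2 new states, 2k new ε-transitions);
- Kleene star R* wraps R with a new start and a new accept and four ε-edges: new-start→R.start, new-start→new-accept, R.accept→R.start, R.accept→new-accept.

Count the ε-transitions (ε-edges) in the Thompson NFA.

33

Building bottom-up:
Each of the 7 symbol leaves contributes 0 ε-transitions.
  r|s : 4 ε-transitions
  (r|s)* : 8 ε-transitions
  (r|s)*·q : 9 ε-transitions
  ((r|s)*·q)* : 13 ε-transitions
  q* : 4 ε-transitions
  q·q* : 5 ε-transitions
  (q·q*)* : 9 ε-transitions
  (q·q*)*·s : 10 ε-transitions
  ((q·q*)*·s)* : 14 ε-transitions
  ((r|s)*·q)*|r|((q·q*)*·s)* : 33 ε-transitions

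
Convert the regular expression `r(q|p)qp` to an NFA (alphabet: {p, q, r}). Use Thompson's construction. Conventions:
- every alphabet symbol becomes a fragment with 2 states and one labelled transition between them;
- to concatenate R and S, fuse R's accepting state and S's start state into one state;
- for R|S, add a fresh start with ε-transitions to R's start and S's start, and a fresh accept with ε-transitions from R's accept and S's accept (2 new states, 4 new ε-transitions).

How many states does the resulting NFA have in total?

9

By structural recursion:
Each of the 5 symbol leaves contributes a 2-state fragment.
  q|p : 6 states
  r(q|p)qp : 9 states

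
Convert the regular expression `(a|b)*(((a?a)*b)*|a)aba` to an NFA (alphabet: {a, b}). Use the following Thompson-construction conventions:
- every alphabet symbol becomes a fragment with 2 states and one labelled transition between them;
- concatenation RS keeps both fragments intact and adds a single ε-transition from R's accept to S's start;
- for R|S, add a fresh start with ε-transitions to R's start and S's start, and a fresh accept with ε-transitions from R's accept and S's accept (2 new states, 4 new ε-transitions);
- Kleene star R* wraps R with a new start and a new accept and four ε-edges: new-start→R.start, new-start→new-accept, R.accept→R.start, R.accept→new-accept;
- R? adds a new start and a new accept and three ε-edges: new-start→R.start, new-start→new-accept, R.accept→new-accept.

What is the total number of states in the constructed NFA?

30

Bottom-up over the parse tree:
Each of the 9 symbol leaves contributes a 2-state fragment.
  a|b = 6 states
  (a|b)* = 8 states
  a? = 4 states
  a?a = 6 states
  (a?a)* = 8 states
  (a?a)*b = 10 states
  ((a?a)*b)* = 12 states
  ((a?a)*b)*|a = 16 states
  (a|b)*(((a?a)*b)*|a)aba = 30 states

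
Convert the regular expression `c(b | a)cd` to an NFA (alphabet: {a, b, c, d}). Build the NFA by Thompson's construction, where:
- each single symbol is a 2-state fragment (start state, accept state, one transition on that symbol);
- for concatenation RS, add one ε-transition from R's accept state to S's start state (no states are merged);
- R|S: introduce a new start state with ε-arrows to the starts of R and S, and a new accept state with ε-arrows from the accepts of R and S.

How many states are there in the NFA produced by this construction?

Bottom-up over the parse tree:
Each of the 5 symbol leaves contributes a 2-state fragment.
  b | a → 6 states
  c(b | a)cd → 12 states

12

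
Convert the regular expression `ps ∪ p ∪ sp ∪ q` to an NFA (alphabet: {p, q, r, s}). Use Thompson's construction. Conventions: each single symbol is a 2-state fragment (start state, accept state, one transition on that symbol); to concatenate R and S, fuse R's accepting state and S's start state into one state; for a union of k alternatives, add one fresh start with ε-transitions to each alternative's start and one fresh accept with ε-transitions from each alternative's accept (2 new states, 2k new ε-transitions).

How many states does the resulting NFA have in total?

Per subexpression:
Each of the 6 symbol leaves contributes a 2-state fragment.
  ps = 3 states
  sp = 3 states
  ps ∪ p ∪ sp ∪ q = 12 states

12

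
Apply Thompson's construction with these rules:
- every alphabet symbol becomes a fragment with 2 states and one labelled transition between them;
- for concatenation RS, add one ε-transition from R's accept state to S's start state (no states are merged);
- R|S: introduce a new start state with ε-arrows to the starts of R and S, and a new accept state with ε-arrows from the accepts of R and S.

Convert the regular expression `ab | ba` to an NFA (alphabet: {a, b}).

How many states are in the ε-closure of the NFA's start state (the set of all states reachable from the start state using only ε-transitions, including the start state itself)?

3

Work bottom-up. For each fragment F, track |ε-closure(F.start)| and whether F's accept lies in that closure (i.e. whether F accepts ε). A single-symbol fragment has closure size 1 and does not accept ε.
  ab — same as the first factor's closure: C = 1
  ba — same as the first factor's closure: C = 1
  ab | ba — new start ε-reaches every alternative's start; none of them accept ε, so the new accept is not reached: C = 1 + 1 + 1 = 3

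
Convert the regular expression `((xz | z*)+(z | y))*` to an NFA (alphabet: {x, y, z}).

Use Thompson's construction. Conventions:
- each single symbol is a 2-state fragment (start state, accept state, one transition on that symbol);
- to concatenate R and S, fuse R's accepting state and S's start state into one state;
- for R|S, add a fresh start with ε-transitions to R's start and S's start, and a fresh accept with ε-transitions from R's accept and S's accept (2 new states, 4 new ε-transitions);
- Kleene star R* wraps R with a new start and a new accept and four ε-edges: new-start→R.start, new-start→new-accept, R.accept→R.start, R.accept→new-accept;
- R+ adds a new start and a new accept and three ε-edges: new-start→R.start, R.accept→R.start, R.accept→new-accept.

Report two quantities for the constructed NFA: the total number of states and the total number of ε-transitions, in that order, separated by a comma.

By structural recursion:
Each of the 5 symbol leaves contributes 2 states and 0 ε-transitions.
  xz = 3 states, 0 ε-transitions
  z* = 4 states, 4 ε-transitions
  xz | z* = 9 states, 8 ε-transitions
  (xz | z*)+ = 11 states, 11 ε-transitions
  z | y = 6 states, 4 ε-transitions
  (xz | z*)+(z | y) = 16 states, 15 ε-transitions
  ((xz | z*)+(z | y))* = 18 states, 19 ε-transitions

18, 19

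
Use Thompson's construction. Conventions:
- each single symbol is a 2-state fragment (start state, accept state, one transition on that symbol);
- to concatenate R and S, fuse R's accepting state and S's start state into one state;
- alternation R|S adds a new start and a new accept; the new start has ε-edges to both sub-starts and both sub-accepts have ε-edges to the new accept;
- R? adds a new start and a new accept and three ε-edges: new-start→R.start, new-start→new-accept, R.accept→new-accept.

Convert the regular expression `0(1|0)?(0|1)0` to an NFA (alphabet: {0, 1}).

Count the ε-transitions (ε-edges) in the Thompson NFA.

11

Per subexpression:
Each of the 6 symbol leaves contributes 0 ε-transitions.
  1|0 : 4 ε-transitions
  (1|0)? : 7 ε-transitions
  0|1 : 4 ε-transitions
  0(1|0)?(0|1)0 : 11 ε-transitions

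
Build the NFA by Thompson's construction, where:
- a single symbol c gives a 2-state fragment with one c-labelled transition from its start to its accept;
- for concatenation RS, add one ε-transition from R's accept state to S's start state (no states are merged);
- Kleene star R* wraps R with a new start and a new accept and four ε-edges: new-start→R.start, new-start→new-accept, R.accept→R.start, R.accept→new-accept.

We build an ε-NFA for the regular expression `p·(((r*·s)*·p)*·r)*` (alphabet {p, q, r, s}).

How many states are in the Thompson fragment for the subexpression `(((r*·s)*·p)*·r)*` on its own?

16

Fragment for `(((r*·s)*·p)*·r)*`:
Each of the 4 symbol leaves contributes a 2-state fragment.
  r* = 4 states
  r*·s = 6 states
  (r*·s)* = 8 states
  (r*·s)*·p = 10 states
  ((r*·s)*·p)* = 12 states
  ((r*·s)*·p)*·r = 14 states
  (((r*·s)*·p)*·r)* = 16 states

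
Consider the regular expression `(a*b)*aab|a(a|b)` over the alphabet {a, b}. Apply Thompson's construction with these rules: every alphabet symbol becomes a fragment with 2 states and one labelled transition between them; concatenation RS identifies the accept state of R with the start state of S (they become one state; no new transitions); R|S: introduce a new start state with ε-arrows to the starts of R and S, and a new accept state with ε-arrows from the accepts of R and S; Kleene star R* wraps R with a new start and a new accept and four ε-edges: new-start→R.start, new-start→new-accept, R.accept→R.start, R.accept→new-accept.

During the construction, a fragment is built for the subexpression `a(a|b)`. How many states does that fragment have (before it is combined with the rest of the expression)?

7

Fragment for `a(a|b)`:
Each of the 3 symbol leaves contributes a 2-state fragment.
  a|b : 6 states
  a(a|b) : 7 states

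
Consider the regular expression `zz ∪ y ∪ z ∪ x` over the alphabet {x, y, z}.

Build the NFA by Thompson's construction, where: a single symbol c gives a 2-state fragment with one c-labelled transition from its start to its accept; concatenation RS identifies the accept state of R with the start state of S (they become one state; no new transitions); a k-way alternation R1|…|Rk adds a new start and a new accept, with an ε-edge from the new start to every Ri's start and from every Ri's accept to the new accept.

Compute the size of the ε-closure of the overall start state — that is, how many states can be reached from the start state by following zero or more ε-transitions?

5

Work bottom-up. For each fragment F, track |ε-closure(F.start)| and whether F's accept lies in that closure (i.e. whether F accepts ε). A single-symbol fragment has closure size 1 and does not accept ε.
  zz — same as the first factor's closure: |closure| = 1
  zz ∪ y ∪ z ∪ x — |closure| = 1 + 1 + 1 + 1 + 1 = 5 (the new accept is not ε-reachable since no branch accepts ε)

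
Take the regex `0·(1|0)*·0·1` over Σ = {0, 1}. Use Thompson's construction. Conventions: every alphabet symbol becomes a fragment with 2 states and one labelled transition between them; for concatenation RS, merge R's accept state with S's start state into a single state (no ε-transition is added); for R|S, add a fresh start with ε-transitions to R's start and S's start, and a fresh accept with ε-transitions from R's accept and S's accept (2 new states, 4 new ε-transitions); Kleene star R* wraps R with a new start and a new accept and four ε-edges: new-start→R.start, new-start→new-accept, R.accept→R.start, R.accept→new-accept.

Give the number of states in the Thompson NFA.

Recursing over subexpressions:
Each of the 5 symbol leaves contributes a 2-state fragment.
  1|0 : 6 states
  (1|0)* : 8 states
  0·(1|0)*·0·1 : 11 states

11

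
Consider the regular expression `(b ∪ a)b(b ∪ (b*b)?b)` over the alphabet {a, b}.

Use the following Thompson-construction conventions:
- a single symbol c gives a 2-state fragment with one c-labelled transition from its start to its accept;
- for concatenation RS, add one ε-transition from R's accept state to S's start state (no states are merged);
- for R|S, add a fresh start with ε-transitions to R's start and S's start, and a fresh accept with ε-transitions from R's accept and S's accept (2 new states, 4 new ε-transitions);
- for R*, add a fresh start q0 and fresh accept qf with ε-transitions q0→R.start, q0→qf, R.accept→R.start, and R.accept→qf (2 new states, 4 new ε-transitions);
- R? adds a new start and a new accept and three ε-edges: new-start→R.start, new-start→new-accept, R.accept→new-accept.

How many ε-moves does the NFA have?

Per subexpression:
Each of the 7 symbol leaves contributes 0 ε-transitions.
  b ∪ a — 4 ε-transitions
  b* — 4 ε-transitions
  b*b — 5 ε-transitions
  (b*b)? — 8 ε-transitions
  (b*b)?b — 9 ε-transitions
  b ∪ (b*b)?b — 13 ε-transitions
  (b ∪ a)b(b ∪ (b*b)?b) — 19 ε-transitions

19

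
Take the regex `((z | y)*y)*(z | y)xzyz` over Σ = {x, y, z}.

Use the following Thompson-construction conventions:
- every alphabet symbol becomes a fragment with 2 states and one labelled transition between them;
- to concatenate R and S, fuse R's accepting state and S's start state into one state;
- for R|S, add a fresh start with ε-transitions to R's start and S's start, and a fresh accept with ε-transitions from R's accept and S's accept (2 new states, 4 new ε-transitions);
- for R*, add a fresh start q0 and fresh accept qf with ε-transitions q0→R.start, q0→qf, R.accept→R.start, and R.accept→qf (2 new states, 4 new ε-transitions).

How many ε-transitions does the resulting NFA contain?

Per subexpression:
Each of the 9 symbol leaves contributes 0 ε-transitions.
  z | y — 4 ε-transitions
  (z | y)* — 8 ε-transitions
  (z | y)*y — 8 ε-transitions
  ((z | y)*y)* — 12 ε-transitions
  z | y — 4 ε-transitions
  ((z | y)*y)*(z | y)xzyz — 16 ε-transitions

16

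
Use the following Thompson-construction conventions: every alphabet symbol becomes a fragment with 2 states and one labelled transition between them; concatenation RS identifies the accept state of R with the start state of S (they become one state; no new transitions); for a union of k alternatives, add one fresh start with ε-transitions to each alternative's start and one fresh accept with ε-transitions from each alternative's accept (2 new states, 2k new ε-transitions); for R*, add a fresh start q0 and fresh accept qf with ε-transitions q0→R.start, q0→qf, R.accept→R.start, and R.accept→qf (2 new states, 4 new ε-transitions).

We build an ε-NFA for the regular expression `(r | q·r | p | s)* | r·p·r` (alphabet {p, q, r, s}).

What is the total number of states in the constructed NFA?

By structural recursion:
Each of the 8 symbol leaves contributes a 2-state fragment.
  q·r : 3 states
  r | q·r | p | s : 11 states
  (r | q·r | p | s)* : 13 states
  r·p·r : 4 states
  (r | q·r | p | s)* | r·p·r : 19 states

19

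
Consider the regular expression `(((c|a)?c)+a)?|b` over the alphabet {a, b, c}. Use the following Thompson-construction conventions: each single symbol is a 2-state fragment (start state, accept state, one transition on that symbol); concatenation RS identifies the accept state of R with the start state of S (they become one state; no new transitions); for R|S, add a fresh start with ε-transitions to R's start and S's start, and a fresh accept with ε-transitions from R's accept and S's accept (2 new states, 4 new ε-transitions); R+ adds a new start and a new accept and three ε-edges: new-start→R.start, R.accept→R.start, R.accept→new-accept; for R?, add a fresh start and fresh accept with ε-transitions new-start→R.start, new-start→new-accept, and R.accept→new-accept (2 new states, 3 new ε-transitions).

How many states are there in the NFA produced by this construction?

By structural recursion:
Each of the 5 symbol leaves contributes a 2-state fragment.
  c|a → 6 states
  (c|a)? → 8 states
  (c|a)?c → 9 states
  ((c|a)?c)+ → 11 states
  ((c|a)?c)+a → 12 states
  (((c|a)?c)+a)? → 14 states
  (((c|a)?c)+a)?|b → 18 states

18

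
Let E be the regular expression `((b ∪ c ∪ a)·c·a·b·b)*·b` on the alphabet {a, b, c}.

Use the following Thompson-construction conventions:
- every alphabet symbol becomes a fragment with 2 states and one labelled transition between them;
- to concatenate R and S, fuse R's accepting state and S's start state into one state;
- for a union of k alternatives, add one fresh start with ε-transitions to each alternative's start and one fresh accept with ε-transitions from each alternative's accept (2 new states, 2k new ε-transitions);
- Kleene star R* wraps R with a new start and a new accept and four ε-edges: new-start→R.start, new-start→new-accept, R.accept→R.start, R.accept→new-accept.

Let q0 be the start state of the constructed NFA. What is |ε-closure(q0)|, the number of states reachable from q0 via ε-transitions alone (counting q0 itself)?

Let C(F) = |ε-closure(F.start)| within fragment F, and note whether F accepts ε. Symbol fragments have C = 1 and do not accept ε. Then:
  b ∪ c ∪ a : new start ε-reaches every alternative's start; none of them accept ε, so the new accept is not reached: C = 1 + 1 + 1 + 1 = 4
  (b ∪ c ∪ a)·c·a·b·b : same as the first factor's closure: C = 4
  ((b ∪ c ∪ a)·c·a·b·b)* : new start has ε-edges to the inner start and to the new accept, so C = 2 + 4 = 6
  ((b ∪ c ∪ a)·c·a·b·b)*·b : the left operand accepts ε, so the closure extends into the next operand (the shared merged state is already counted); C = 6 + (1−1) = 6

6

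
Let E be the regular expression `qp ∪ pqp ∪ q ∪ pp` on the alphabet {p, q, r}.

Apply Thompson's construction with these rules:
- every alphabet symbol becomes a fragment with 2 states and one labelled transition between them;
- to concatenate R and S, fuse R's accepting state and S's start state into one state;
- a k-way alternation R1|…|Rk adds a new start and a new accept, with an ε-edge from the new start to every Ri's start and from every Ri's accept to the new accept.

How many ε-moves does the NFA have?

8

Per subexpression:
Each of the 8 symbol leaves contributes 0 ε-transitions.
  qp → 0 ε-transitions
  pqp → 0 ε-transitions
  pp → 0 ε-transitions
  qp ∪ pqp ∪ q ∪ pp → 8 ε-transitions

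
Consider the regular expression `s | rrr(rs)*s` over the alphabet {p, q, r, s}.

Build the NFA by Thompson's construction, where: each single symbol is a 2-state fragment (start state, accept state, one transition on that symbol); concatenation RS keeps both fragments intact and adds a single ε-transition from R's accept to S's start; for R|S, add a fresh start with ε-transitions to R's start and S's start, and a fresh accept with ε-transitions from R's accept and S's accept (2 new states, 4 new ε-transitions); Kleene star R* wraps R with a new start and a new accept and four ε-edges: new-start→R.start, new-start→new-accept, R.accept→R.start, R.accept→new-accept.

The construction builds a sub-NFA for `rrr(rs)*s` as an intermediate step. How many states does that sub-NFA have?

Fragment for `rrr(rs)*s`:
Each of the 6 symbol leaves contributes a 2-state fragment.
  rs : 4 states
  (rs)* : 6 states
  rrr(rs)*s : 14 states

14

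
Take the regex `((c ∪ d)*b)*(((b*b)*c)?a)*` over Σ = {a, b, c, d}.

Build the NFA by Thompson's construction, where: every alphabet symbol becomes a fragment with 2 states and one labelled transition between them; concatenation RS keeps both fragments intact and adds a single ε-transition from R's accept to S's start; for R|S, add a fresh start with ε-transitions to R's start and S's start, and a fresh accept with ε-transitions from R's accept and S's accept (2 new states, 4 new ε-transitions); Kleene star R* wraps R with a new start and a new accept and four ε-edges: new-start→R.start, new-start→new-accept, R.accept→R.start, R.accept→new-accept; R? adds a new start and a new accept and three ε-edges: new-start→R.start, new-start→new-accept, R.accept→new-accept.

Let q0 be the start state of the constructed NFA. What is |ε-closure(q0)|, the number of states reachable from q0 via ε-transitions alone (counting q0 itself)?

20

Let C(F) = |ε-closure(F.start)| within fragment F, and note whether F accepts ε. Symbol fragments have C = 1 and do not accept ε. Then:
  c ∪ d : new start ε-reaches every alternative's start; none of them accept ε, so the new accept is not reached: |ε-closure| = 1 + 1 + 1 = 3
  (c ∪ d)* : |ε-closure| = 1 (new start) + 3 (body) + 1 (new accept) = 5
  (c ∪ d)*b : the left operand accepts ε, so the closure extends into the next operand (via the concat ε-link); |ε-closure| = 5 + 1 = 6
  ((c ∪ d)*b)* : |ε-closure| = 1 (new start) + 6 (body) + 1 (new accept) = 8
  b* : |ε-closure| = 1 (new start) + 1 (body) + 1 (new accept) = 3
  b*b : the left operand accepts ε, so the closure extends into the next operand (via the concat ε-link); |ε-closure| = 3 + 1 = 4
  (b*b)* : the star's fresh start ε-reaches both the body's start and the fresh accept: |ε-closure| = 2 + 4 = 6
  (b*b)*c : the left operand accepts ε, so the closure extends into the next operand (via the concat ε-link); |ε-closure| = 6 + 1 = 7
  ((b*b)*c)? : |ε-closure| = 1 (new start) + 7 (body) + 1 (new accept, via ε) = 9
  ((b*b)*c)?a : |ε-closure| = 9 + 1 = 10 (closure spills across the concat boundary because the left factor accepts ε)
  (((b*b)*c)?a)* : the star's fresh start ε-reaches both the body's start and the fresh accept: |ε-closure| = 2 + 10 = 12
  ((c ∪ d)*b)*(((b*b)*c)?a)* : the left operand accepts ε, so the closure extends into the next operand (via the concat ε-link); |ε-closure| = 8 + 12 = 20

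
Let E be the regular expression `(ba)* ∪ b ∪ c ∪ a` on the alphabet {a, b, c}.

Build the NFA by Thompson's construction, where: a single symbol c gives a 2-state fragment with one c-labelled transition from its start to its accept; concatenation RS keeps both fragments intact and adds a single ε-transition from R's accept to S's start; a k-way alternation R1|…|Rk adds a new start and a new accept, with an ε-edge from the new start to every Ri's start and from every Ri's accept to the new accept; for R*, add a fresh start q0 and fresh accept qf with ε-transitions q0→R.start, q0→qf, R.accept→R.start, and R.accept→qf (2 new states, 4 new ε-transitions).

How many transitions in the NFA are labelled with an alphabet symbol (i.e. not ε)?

5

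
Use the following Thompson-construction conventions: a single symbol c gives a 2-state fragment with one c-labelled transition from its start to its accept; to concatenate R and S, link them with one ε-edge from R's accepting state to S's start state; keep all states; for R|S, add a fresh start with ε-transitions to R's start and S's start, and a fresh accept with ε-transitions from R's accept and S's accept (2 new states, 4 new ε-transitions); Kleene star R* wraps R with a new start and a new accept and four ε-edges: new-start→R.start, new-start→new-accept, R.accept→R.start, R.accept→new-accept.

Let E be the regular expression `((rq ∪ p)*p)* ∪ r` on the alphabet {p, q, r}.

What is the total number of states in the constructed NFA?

18

Recursing over subexpressions:
Each of the 5 symbol leaves contributes a 2-state fragment.
  rq → 4 states
  rq ∪ p → 8 states
  (rq ∪ p)* → 10 states
  (rq ∪ p)*p → 12 states
  ((rq ∪ p)*p)* → 14 states
  ((rq ∪ p)*p)* ∪ r → 18 states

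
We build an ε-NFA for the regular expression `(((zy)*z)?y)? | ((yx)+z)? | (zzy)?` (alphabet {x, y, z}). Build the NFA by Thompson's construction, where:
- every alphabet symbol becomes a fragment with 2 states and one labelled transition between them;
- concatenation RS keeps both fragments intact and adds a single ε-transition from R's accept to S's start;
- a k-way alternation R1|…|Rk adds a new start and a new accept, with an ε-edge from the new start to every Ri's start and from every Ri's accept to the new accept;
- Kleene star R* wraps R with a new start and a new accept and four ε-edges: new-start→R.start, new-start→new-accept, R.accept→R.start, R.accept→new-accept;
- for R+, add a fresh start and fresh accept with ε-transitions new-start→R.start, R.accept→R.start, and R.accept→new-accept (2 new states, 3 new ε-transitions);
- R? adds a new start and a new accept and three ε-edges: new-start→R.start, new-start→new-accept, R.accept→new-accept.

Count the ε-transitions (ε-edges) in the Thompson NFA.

Bottom-up over the parse tree:
Each of the 10 symbol leaves contributes 0 ε-transitions.
  zy = 1 ε-transition
  (zy)* = 5 ε-transitions
  (zy)*z = 6 ε-transitions
  ((zy)*z)? = 9 ε-transitions
  ((zy)*z)?y = 10 ε-transitions
  (((zy)*z)?y)? = 13 ε-transitions
  yx = 1 ε-transition
  (yx)+ = 4 ε-transitions
  (yx)+z = 5 ε-transitions
  ((yx)+z)? = 8 ε-transitions
  zzy = 2 ε-transitions
  (zzy)? = 5 ε-transitions
  (((zy)*z)?y)? | ((yx)+z)? | (zzy)? = 32 ε-transitions

32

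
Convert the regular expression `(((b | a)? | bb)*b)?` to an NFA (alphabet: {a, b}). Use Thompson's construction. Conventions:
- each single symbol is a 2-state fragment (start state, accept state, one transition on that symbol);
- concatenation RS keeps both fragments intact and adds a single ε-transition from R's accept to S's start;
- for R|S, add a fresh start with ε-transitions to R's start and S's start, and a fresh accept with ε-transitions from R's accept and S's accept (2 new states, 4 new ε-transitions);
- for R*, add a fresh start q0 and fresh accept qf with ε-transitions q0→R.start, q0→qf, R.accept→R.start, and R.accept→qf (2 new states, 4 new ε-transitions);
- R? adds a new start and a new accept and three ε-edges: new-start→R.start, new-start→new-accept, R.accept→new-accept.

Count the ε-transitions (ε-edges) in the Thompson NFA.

20

Building bottom-up:
Each of the 5 symbol leaves contributes 0 ε-transitions.
  b | a = 4 ε-transitions
  (b | a)? = 7 ε-transitions
  bb = 1 ε-transition
  (b | a)? | bb = 12 ε-transitions
  ((b | a)? | bb)* = 16 ε-transitions
  ((b | a)? | bb)*b = 17 ε-transitions
  (((b | a)? | bb)*b)? = 20 ε-transitions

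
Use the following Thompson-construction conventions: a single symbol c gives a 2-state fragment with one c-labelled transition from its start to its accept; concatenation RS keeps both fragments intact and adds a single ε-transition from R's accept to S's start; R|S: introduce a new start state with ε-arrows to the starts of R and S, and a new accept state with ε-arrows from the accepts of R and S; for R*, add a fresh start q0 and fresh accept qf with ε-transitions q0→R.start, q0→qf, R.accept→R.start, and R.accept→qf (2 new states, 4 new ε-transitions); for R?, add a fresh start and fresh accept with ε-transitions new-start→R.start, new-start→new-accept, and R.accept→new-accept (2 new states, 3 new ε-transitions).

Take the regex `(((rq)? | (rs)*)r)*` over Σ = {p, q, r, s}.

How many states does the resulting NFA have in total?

Building bottom-up:
Each of the 5 symbol leaves contributes a 2-state fragment.
  rq → 4 states
  (rq)? → 6 states
  rs → 4 states
  (rs)* → 6 states
  (rq)? | (rs)* → 14 states
  ((rq)? | (rs)*)r → 16 states
  (((rq)? | (rs)*)r)* → 18 states

18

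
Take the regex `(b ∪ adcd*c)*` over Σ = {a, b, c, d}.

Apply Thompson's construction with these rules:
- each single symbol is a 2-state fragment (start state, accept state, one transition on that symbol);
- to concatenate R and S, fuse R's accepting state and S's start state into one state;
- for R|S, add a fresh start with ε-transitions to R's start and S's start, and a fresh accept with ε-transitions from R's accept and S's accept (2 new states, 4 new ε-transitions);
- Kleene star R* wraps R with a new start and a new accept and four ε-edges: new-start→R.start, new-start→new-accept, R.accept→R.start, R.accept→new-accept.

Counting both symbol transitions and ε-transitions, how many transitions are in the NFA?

18

By structural recursion:
Each of the 6 symbol leaves contributes 1 transition (1 symbol, 0 ε).
  d* : 5 transitions (1 symbol, 4 ε)
  adcd*c : 9 transitions (5 symbol, 4 ε)
  b ∪ adcd*c : 14 transitions (6 symbol, 8 ε)
  (b ∪ adcd*c)* : 18 transitions (6 symbol, 12 ε)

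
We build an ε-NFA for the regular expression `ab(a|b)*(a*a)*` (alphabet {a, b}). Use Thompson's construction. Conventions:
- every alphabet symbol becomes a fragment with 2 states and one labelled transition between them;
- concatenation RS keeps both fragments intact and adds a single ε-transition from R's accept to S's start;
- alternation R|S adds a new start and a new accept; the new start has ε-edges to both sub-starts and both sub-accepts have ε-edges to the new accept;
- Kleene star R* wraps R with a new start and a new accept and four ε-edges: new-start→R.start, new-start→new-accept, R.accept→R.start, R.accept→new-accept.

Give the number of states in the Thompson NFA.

20

Building bottom-up:
Each of the 6 symbol leaves contributes a 2-state fragment.
  a|b → 6 states
  (a|b)* → 8 states
  a* → 4 states
  a*a → 6 states
  (a*a)* → 8 states
  ab(a|b)*(a*a)* → 20 states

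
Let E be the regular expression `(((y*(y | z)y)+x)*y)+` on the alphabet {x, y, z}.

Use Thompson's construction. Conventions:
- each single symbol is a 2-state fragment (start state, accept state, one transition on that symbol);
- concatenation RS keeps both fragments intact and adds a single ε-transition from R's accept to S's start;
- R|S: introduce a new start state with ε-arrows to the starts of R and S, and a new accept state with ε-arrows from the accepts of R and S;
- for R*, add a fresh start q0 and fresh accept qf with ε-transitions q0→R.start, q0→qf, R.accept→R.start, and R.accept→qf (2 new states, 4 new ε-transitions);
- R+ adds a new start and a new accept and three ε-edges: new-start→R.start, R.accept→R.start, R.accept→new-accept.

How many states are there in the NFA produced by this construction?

Building bottom-up:
Each of the 6 symbol leaves contributes a 2-state fragment.
  y* → 4 states
  y | z → 6 states
  y*(y | z)y → 12 states
  (y*(y | z)y)+ → 14 states
  (y*(y | z)y)+x → 16 states
  ((y*(y | z)y)+x)* → 18 states
  ((y*(y | z)y)+x)*y → 20 states
  (((y*(y | z)y)+x)*y)+ → 22 states

22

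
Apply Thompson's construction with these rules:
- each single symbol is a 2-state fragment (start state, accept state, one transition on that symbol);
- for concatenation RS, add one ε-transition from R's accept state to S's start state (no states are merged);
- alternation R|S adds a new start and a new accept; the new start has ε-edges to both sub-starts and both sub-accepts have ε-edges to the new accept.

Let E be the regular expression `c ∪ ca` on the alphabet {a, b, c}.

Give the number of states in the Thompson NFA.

Building bottom-up:
Each of the 3 symbol leaves contributes a 2-state fragment.
  ca = 4 states
  c ∪ ca = 8 states

8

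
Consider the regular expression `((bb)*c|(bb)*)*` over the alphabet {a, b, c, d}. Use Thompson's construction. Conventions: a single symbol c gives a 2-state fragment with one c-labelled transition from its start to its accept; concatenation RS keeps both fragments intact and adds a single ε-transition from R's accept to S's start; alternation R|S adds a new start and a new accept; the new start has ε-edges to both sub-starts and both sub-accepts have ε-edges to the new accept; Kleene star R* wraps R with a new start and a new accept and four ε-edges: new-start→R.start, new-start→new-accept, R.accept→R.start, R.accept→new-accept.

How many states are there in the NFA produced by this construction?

Bottom-up over the parse tree:
Each of the 5 symbol leaves contributes a 2-state fragment.
  bb = 4 states
  (bb)* = 6 states
  (bb)*c = 8 states
  bb = 4 states
  (bb)* = 6 states
  (bb)*c|(bb)* = 16 states
  ((bb)*c|(bb)*)* = 18 states

18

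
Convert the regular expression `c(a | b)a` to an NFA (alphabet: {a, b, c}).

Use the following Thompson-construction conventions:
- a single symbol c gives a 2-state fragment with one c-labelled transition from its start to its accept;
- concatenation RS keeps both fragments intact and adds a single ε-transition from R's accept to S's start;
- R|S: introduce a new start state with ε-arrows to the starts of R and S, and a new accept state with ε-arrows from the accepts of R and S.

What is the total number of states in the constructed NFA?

Per subexpression:
Each of the 4 symbol leaves contributes a 2-state fragment.
  a | b = 6 states
  c(a | b)a = 10 states

10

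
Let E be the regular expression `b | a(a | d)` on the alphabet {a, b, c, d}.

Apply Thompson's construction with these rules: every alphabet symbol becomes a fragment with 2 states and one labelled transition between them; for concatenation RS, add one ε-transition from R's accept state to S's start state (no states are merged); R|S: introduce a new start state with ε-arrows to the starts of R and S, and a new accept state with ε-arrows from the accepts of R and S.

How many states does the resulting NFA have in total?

Bottom-up over the parse tree:
Each of the 4 symbol leaves contributes a 2-state fragment.
  a | d : 6 states
  a(a | d) : 8 states
  b | a(a | d) : 12 states

12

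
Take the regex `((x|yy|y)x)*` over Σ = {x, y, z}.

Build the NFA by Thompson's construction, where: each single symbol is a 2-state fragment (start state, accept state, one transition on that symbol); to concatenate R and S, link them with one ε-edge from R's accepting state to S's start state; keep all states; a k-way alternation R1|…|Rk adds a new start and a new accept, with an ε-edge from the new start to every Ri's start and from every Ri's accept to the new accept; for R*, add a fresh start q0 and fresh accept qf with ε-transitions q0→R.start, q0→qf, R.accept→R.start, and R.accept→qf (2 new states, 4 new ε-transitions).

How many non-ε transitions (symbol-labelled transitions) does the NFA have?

5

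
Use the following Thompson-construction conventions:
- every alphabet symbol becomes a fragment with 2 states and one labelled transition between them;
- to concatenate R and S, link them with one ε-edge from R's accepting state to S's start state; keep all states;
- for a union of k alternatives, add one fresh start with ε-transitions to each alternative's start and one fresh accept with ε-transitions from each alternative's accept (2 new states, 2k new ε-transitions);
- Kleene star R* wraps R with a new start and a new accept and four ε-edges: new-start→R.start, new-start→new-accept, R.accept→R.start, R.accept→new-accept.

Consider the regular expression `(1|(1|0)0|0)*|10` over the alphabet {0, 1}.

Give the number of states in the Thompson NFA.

22

By structural recursion:
Each of the 7 symbol leaves contributes a 2-state fragment.
  1|0 = 6 states
  (1|0)0 = 8 states
  1|(1|0)0|0 = 14 states
  (1|(1|0)0|0)* = 16 states
  10 = 4 states
  (1|(1|0)0|0)*|10 = 22 states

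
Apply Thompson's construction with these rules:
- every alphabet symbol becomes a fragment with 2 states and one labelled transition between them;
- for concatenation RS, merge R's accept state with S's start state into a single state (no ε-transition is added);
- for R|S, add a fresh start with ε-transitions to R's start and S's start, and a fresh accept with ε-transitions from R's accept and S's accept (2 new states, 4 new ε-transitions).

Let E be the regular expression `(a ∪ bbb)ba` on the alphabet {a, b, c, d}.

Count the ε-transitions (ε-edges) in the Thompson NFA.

4

Per subexpression:
Each of the 6 symbol leaves contributes 0 ε-transitions.
  bbb → 0 ε-transitions
  a ∪ bbb → 4 ε-transitions
  (a ∪ bbb)ba → 4 ε-transitions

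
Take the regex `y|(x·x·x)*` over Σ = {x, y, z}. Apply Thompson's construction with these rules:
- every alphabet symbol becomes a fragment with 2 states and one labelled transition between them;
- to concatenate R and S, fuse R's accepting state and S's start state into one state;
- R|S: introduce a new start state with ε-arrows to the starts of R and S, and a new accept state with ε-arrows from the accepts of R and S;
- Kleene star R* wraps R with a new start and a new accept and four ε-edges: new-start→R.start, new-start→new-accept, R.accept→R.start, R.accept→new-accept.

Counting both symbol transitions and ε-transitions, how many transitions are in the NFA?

Recursing over subexpressions:
Each of the 4 symbol leaves contributes 1 transition (1 symbol, 0 ε).
  x·x·x : 3 transitions (3 symbol, 0 ε)
  (x·x·x)* : 7 transitions (3 symbol, 4 ε)
  y|(x·x·x)* : 12 transitions (4 symbol, 8 ε)

12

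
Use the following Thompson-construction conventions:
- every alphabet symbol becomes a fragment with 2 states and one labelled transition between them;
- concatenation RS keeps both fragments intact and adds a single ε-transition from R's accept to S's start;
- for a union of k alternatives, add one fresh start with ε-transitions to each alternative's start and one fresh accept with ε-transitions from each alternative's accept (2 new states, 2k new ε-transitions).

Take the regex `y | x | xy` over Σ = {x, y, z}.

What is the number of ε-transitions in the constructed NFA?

Recursing over subexpressions:
Each of the 4 symbol leaves contributes 0 ε-transitions.
  xy → 1 ε-transition
  y | x | xy → 7 ε-transitions

7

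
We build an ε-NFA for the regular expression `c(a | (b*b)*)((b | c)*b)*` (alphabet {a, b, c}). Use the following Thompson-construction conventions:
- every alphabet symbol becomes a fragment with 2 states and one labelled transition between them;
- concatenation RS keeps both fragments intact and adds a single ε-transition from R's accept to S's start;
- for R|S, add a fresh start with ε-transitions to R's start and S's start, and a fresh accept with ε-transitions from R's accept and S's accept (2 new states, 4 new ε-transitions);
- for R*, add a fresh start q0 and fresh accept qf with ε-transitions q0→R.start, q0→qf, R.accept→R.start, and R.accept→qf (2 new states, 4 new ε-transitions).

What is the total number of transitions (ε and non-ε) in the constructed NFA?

Per subexpression:
Each of the 7 symbol leaves contributes 1 transition (1 symbol, 0 ε).
  b* → 5 transitions (1 symbol, 4 ε)
  b*b → 7 transitions (2 symbol, 5 ε)
  (b*b)* → 11 transitions (2 symbol, 9 ε)
  a | (b*b)* → 16 transitions (3 symbol, 13 ε)
  b | c → 6 transitions (2 symbol, 4 ε)
  (b | c)* → 10 transitions (2 symbol, 8 ε)
  (b | c)*b → 12 transitions (3 symbol, 9 ε)
  ((b | c)*b)* → 16 transitions (3 symbol, 13 ε)
  c(a | (b*b)*)((b | c)*b)* → 35 transitions (7 symbol, 28 ε)

35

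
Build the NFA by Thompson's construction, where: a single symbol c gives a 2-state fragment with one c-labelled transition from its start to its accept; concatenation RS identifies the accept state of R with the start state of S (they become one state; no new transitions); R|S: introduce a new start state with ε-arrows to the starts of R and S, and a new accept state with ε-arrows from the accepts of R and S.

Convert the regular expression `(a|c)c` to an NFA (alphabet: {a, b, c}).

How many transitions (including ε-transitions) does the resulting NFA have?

Recursing over subexpressions:
Each of the 3 symbol leaves contributes 1 transition (1 symbol, 0 ε).
  a|c : 6 transitions (2 symbol, 4 ε)
  (a|c)c : 7 transitions (3 symbol, 4 ε)

7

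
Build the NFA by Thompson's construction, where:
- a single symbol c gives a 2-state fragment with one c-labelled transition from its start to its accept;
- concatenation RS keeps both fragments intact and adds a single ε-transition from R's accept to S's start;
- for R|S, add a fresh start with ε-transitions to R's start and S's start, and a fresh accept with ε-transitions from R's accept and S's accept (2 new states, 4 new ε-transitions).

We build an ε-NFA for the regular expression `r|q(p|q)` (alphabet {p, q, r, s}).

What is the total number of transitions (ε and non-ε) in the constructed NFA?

13

Recursing over subexpressions:
Each of the 4 symbol leaves contributes 1 transition (1 symbol, 0 ε).
  p|q — 6 transitions (2 symbol, 4 ε)
  q(p|q) — 8 transitions (3 symbol, 5 ε)
  r|q(p|q) — 13 transitions (4 symbol, 9 ε)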